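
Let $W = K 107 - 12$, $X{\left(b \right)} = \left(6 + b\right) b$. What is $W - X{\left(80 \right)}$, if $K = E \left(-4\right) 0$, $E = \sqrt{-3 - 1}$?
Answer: $-6892$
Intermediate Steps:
$X{\left(b \right)} = b \left(6 + b\right)$
$E = 2 i$ ($E = \sqrt{-4} = 2 i \approx 2.0 i$)
$K = 0$ ($K = 2 i \left(-4\right) 0 = - 8 i 0 = 0$)
$W = -12$ ($W = 0 \cdot 107 - 12 = 0 - 12 = -12$)
$W - X{\left(80 \right)} = -12 - 80 \left(6 + 80\right) = -12 - 80 \cdot 86 = -12 - 6880 = -6892$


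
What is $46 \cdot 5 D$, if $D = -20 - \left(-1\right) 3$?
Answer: $-3910$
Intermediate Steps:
$D = -17$ ($D = -20 - -3 = -20 + 3 = -17$)
$46 \cdot 5 D = 46 \cdot 5 \left(-17\right) = 230 \left(-17\right) = -3910$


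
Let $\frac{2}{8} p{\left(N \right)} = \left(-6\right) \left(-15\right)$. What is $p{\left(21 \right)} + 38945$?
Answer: $39305$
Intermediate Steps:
$p{\left(N \right)} = 360$ ($p{\left(N \right)} = 4 \left(\left(-6\right) \left(-15\right)\right) = 4 \cdot 90 = 360$)
$p{\left(21 \right)} + 38945 = 360 + 38945 = 39305$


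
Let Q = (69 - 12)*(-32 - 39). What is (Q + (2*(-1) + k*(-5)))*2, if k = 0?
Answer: -8098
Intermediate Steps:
Q = -4047 (Q = 57*(-71) = -4047)
(Q + (2*(-1) + k*(-5)))*2 = (-4047 + (2*(-1) + 0*(-5)))*2 = (-4047 + (-2 + 0))*2 = (-4047 - 2)*2 = -4049*2 = -8098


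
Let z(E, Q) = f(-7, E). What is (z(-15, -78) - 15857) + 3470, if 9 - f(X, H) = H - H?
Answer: -12378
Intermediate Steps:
f(X, H) = 9 (f(X, H) = 9 - (H - H) = 9 - 1*0 = 9 + 0 = 9)
z(E, Q) = 9
(z(-15, -78) - 15857) + 3470 = (9 - 15857) + 3470 = -15848 + 3470 = -12378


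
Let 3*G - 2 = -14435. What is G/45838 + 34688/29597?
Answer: 1447637377/1356667286 ≈ 1.0671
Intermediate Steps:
G = -4811 (G = ⅔ + (⅓)*(-14435) = ⅔ - 14435/3 = -4811)
G/45838 + 34688/29597 = -4811/45838 + 34688/29597 = 1447637377/1356667286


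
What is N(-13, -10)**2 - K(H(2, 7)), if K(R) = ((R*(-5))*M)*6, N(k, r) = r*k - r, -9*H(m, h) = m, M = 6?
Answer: 19560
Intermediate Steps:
H(m, h) = -m/9
N(k, r) = -r + k*r (N(k, r) = k*r - r = -r + k*r)
K(R) = -180*R (K(R) = ((R*(-5))*6)*6 = (-5*R*6)*6 = -30*R*6 = -180*R)
N(-13, -10)**2 - K(H(2, 7)) = (-10*(-1 - 13))**2 - (-180)*(-1/9*2) = (-10*(-14))**2 - (-180)*(-2)/9 = 140**2 - 1*40 = 19600 - 40 = 19560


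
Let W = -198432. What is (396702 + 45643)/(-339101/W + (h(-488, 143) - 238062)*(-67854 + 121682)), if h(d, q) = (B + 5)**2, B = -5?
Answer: -87775403040/2542787285566051 ≈ -3.4519e-5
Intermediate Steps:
h(d, q) = 0 (h(d, q) = (-5 + 5)**2 = 0**2 = 0)
(396702 + 45643)/(-339101/W + (h(-488, 143) - 238062)*(-67854 + 121682)) = (396702 + 45643)/(-339101/(-198432) + (0 - 238062)*(-67854 + 121682)) = 442345/(-339101*(-1/198432) - 238062*53828) = 442345/(339101/198432 - 12814401336) = 442345/(-2542787285566051/198432) = 442345*(-198432/2542787285566051) = -87775403040/2542787285566051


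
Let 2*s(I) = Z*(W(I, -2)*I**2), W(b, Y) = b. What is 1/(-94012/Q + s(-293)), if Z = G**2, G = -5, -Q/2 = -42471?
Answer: -84942/26707630432687 ≈ -3.1804e-9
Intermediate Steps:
Q = 84942 (Q = -2*(-42471) = 84942)
Z = 25 (Z = (-5)**2 = 25)
s(I) = 25*I**3/2 (s(I) = (25*(I*I**2))/2 = (25*I**3)/2 = 25*I**3/2)
1/(-94012/Q + s(-293)) = 1/(-94012/84942 + (25/2)*(-293)**3) = 1/(-94012*1/84942 + (25/2)*(-25153757)) = 1/(-47006/42471 - 628843925/2) = 1/(-26707630432687/84942) = -84942/26707630432687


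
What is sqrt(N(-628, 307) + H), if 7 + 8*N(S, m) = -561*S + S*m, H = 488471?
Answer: sqrt(8134546)/4 ≈ 713.03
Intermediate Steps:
N(S, m) = -7/8 - 561*S/8 + S*m/8 (N(S, m) = -7/8 + (-561*S + S*m)/8 = -7/8 + (-561*S/8 + S*m/8) = -7/8 - 561*S/8 + S*m/8)
sqrt(N(-628, 307) + H) = sqrt((-7/8 - 561/8*(-628) + (1/8)*(-628)*307) + 488471) = sqrt((-7/8 + 88077/2 - 48199/2) + 488471) = sqrt(159505/8 + 488471) = sqrt(4067273/8) = sqrt(8134546)/4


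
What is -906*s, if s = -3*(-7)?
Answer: -19026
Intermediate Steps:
s = 21
-906*s = -906*21 = -19026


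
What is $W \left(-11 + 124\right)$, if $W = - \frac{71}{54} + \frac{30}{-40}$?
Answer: $- \frac{25199}{108} \approx -233.32$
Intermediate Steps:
$W = - \frac{223}{108}$ ($W = \left(-71\right) \frac{1}{54} + 30 \left(- \frac{1}{40}\right) = - \frac{71}{54} - \frac{3}{4} = - \frac{223}{108} \approx -2.0648$)
$W \left(-11 + 124\right) = - \frac{223 \left(-11 + 124\right)}{108} = \left(- \frac{223}{108}\right) 113 = - \frac{25199}{108}$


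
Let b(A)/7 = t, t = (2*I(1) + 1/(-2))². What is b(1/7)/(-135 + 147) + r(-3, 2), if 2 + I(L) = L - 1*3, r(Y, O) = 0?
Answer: 2023/48 ≈ 42.146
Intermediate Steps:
I(L) = -5 + L (I(L) = -2 + (L - 1*3) = -2 + (L - 3) = -2 + (-3 + L) = -5 + L)
t = 289/4 (t = (2*(-5 + 1) + 1/(-2))² = (2*(-4) - ½)² = (-8 - ½)² = (-17/2)² = 289/4 ≈ 72.250)
b(A) = 2023/4 (b(A) = 7*(289/4) = 2023/4)
b(1/7)/(-135 + 147) + r(-3, 2) = 2023/(4*(-135 + 147)) + 0 = (2023/4)/12 + 0 = (2023/4)*(1/12) + 0 = 2023/48 + 0 = 2023/48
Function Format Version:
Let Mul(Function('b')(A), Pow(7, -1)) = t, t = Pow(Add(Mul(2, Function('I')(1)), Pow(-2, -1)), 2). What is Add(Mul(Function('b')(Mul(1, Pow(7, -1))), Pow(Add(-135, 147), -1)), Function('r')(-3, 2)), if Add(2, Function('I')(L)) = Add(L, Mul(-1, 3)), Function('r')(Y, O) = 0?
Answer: Rational(2023, 48) ≈ 42.146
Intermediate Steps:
Function('I')(L) = Add(-5, L) (Function('I')(L) = Add(-2, Add(L, Mul(-1, 3))) = Add(-2, Add(L, -3)) = Add(-2, Add(-3, L)) = Add(-5, L))
t = Rational(289, 4) (t = Pow(Add(Mul(2, Add(-5, 1)), Pow(-2, -1)), 2) = Pow(Add(Mul(2, -4), Rational(-1, 2)), 2) = Pow(Add(-8, Rational(-1, 2)), 2) = Pow(Rational(-17, 2), 2) = Rational(289, 4) ≈ 72.250)
Function('b')(A) = Rational(2023, 4) (Function('b')(A) = Mul(7, Rational(289, 4)) = Rational(2023, 4))
Add(Mul(Function('b')(Mul(1, Pow(7, -1))), Pow(Add(-135, 147), -1)), Function('r')(-3, 2)) = Add(Mul(Rational(2023, 4), Pow(Add(-135, 147), -1)), 0) = Add(Mul(Rational(2023, 4), Pow(12, -1)), 0) = Add(Mul(Rational(2023, 4), Rational(1, 12)), 0) = Add(Rational(2023, 48), 0) = Rational(2023, 48)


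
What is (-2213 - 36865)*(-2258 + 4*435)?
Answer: 20242404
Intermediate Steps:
(-2213 - 36865)*(-2258 + 4*435) = -39078*(-2258 + 1740) = -39078*(-518) = 20242404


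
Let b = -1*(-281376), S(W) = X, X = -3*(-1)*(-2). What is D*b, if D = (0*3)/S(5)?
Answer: 0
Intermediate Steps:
X = -6 (X = 3*(-2) = -6)
S(W) = -6
b = 281376
D = 0 (D = (0*3)/(-6) = 0*(-⅙) = 0)
D*b = 0*281376 = 0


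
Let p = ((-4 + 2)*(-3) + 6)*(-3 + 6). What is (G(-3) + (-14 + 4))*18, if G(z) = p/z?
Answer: -396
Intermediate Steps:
p = 36 (p = (-2*(-3) + 6)*3 = (6 + 6)*3 = 12*3 = 36)
G(z) = 36/z
(G(-3) + (-14 + 4))*18 = (36/(-3) + (-14 + 4))*18 = (36*(-⅓) - 10)*18 = (-12 - 10)*18 = -22*18 = -396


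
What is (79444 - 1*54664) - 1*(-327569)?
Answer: 352349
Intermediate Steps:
(79444 - 1*54664) - 1*(-327569) = (79444 - 54664) + 327569 = 24780 + 327569 = 352349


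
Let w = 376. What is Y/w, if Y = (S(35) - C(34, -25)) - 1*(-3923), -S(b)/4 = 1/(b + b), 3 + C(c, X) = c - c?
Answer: 17176/1645 ≈ 10.441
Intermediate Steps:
C(c, X) = -3 (C(c, X) = -3 + (c - c) = -3 + 0 = -3)
S(b) = -2/b (S(b) = -4/(b + b) = -4*1/(2*b) = -2/b)
Y = 137408/35 (Y = (-2/35 - 1*(-3)) - 1*(-3923) = (-2*1/35 + 3) + 3923 = (-2/35 + 3) + 3923 = 103/35 + 3923 = 137408/35 ≈ 3925.9)
Y/w = (137408/35)/376 = (137408/35)*(1/376) = 17176/1645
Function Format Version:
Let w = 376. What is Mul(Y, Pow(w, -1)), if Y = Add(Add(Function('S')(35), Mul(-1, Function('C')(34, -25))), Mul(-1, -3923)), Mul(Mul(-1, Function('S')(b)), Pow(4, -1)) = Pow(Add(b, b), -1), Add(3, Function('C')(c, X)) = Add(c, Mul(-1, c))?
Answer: Rational(17176, 1645) ≈ 10.441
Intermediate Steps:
Function('C')(c, X) = -3 (Function('C')(c, X) = Add(-3, Add(c, Mul(-1, c))) = Add(-3, 0) = -3)
Function('S')(b) = Mul(-2, Pow(b, -1)) (Function('S')(b) = Mul(-4, Pow(Add(b, b), -1)) = Mul(-4, Pow(Mul(2, b), -1)) = Mul(-4, Mul(Rational(1, 2), Pow(b, -1))) = Mul(-2, Pow(b, -1)))
Y = Rational(137408, 35) (Y = Add(Add(Mul(-2, Pow(35, -1)), Mul(-1, -3)), Mul(-1, -3923)) = Add(Add(Mul(-2, Rational(1, 35)), 3), 3923) = Add(Add(Rational(-2, 35), 3), 3923) = Add(Rational(103, 35), 3923) = Rational(137408, 35) ≈ 3925.9)
Mul(Y, Pow(w, -1)) = Mul(Rational(137408, 35), Pow(376, -1)) = Mul(Rational(137408, 35), Rational(1, 376)) = Rational(17176, 1645)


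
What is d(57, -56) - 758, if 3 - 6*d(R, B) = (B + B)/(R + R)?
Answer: -259009/342 ≈ -757.34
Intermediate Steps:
d(R, B) = ½ - B/(6*R) (d(R, B) = ½ - (B + B)/(6*(R + R)) = ½ - 2*B/(6*(2*R)) = ½ - 2*B*1/(2*R)/6 = ½ - B/(6*R))
d(57, -56) - 758 = (⅙)*(-1*(-56) + 3*57)/57 - 758 = (⅙)*(1/57)*(56 + 171) - 758 = (⅙)*(1/57)*227 - 758 = 227/342 - 758 = -259009/342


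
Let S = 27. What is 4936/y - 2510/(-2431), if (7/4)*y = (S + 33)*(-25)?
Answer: -8616989/1823250 ≈ -4.7262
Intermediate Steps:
y = -6000/7 (y = 4*((27 + 33)*(-25))/7 = 4*(60*(-25))/7 = (4/7)*(-1500) = -6000/7 ≈ -857.14)
4936/y - 2510/(-2431) = 4936/(-6000/7) - 2510/(-2431) = 4936*(-7/6000) - 2510*(-1/2431) = -4319/750 + 2510/2431 = -8616989/1823250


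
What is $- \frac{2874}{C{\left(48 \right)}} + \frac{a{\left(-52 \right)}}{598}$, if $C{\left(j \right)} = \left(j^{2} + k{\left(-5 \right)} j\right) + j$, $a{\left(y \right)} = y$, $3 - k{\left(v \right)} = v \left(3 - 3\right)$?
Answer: $- \frac{11849}{9568} \approx -1.2384$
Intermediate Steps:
$k{\left(v \right)} = 3$ ($k{\left(v \right)} = 3 - v \left(3 - 3\right) = 3 - v 0 = 3 - 0 = 3 + 0 = 3$)
$C{\left(j \right)} = j^{2} + 4 j$ ($C{\left(j \right)} = \left(j^{2} + 3 j\right) + j = j^{2} + 4 j$)
$- \frac{2874}{C{\left(48 \right)}} + \frac{a{\left(-52 \right)}}{598} = - \frac{2874}{48 \left(4 + 48\right)} - \frac{52}{598} = - \frac{2874}{48 \cdot 52} - \frac{2}{23} = - \frac{2874}{2496} - \frac{2}{23} = \left(-2874\right) \frac{1}{2496} - \frac{2}{23} = - \frac{479}{416} - \frac{2}{23} = - \frac{11849}{9568}$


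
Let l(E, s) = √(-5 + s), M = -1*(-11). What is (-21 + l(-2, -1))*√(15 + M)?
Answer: √26*(-21 + I*√6) ≈ -107.08 + 12.49*I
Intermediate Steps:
M = 11
(-21 + l(-2, -1))*√(15 + M) = (-21 + √(-5 - 1))*√(15 + 11) = (-21 + √(-6))*√26 = (-21 + I*√6)*√26 = √26*(-21 + I*√6)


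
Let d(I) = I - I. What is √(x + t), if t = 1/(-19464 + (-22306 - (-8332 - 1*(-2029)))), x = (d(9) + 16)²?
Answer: 3*√35780492813/35467 ≈ 16.000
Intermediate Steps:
d(I) = 0
x = 256 (x = (0 + 16)² = 16² = 256)
t = -1/35467 (t = 1/(-19464 + (-22306 - (-8332 + 2029))) = 1/(-19464 + (-22306 - 1*(-6303))) = 1/(-19464 + (-22306 + 6303)) = 1/(-19464 - 16003) = 1/(-35467) = -1/35467 ≈ -2.8195e-5)
√(x + t) = √(256 - 1/35467) = √(9079551/35467) = 3*√35780492813/35467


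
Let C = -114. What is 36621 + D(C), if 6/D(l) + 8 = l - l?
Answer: 146481/4 ≈ 36620.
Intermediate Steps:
D(l) = -¾ (D(l) = 6/(-8 + (l - l)) = 6/(-8 + 0) = 6/(-8) = 6*(-⅛) = -¾)
36621 + D(C) = 36621 - ¾ = 146481/4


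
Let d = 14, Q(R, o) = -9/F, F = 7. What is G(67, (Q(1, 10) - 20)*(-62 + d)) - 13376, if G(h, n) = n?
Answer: -86480/7 ≈ -12354.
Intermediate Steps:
Q(R, o) = -9/7
G(67, (Q(1, 10) - 20)*(-62 + d)) - 13376 = (-9/7 - 20)*(-62 + 14) - 13376 = -149/7*(-48) - 13376 = 7152/7 - 13376 = -86480/7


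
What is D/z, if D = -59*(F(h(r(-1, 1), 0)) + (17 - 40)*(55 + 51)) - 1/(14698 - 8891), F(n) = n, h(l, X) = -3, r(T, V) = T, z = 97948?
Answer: 209079583/142196009 ≈ 1.4704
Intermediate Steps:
D = 836318332/5807 (D = -59*(-3 + (17 - 40)*(55 + 51)) - 1/(14698 - 8891) = -59*(-3 - 23*106) - 1/5807 = -59*(-3 - 2438) - 1*1/5807 = -59*(-2441) - 1/5807 = 144019 - 1/5807 = 836318332/5807 ≈ 1.4402e+5)
D/z = (836318332/5807)/97948 = (836318332/5807)*(1/97948) = 209079583/142196009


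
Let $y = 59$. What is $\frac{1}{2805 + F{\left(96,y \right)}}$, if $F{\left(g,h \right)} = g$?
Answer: $\frac{1}{2901} \approx 0.00034471$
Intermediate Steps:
$\frac{1}{2805 + F{\left(96,y \right)}} = \frac{1}{2805 + 96} = \frac{1}{2901}$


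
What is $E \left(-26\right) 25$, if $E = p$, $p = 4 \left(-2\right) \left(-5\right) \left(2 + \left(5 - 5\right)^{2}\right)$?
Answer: $-52000$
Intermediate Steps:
$p = 80$ ($p = \left(-8\right) \left(-5\right) \left(2 + 0^{2}\right) = 40 \left(2 + 0\right) = 40 \cdot 2 = 80$)
$E = 80$
$E \left(-26\right) 25 = 80 \left(-26\right) 25 = \left(-2080\right) 25 = -52000$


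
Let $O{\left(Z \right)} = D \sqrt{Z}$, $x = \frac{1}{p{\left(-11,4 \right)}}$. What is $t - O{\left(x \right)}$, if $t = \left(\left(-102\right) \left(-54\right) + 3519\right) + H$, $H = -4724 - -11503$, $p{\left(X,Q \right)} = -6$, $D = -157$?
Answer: $15806 + \frac{157 i \sqrt{6}}{6} \approx 15806.0 + 64.095 i$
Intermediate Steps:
$H = 6779$ ($H = -4724 + 11503 = 6779$)
$t = 15806$ ($t = \left(\left(-102\right) \left(-54\right) + 3519\right) + 6779 = \left(5508 + 3519\right) + 6779 = 9027 + 6779 = 15806$)
$x = - \frac{1}{6}$ ($x = \frac{1}{-6} = - \frac{1}{6} \approx -0.16667$)
$O{\left(Z \right)} = - 157 \sqrt{Z}$
$t - O{\left(x \right)} = 15806 - - 157 \sqrt{- \frac{1}{6}} = 15806 - - 157 \frac{i \sqrt{6}}{6} = 15806 - - \frac{157 i \sqrt{6}}{6} = 15806 + \frac{157 i \sqrt{6}}{6}$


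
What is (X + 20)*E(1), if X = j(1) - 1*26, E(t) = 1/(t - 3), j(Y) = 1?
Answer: 5/2 ≈ 2.5000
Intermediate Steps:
E(t) = 1/(-3 + t)
X = -25 (X = 1 - 1*26 = 1 - 26 = -25)
(X + 20)*E(1) = (-25 + 20)/(-3 + 1) = -5/(-2) = -5*(-½) = 5/2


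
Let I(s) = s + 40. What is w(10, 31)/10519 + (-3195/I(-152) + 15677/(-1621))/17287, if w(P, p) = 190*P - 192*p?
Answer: -12681149758399/33013770251056 ≈ -0.38412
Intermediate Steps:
w(P, p) = -192*p + 190*P
I(s) = 40 + s
w(10, 31)/10519 + (-3195/I(-152) + 15677/(-1621))/17287 = (-192*31 + 190*10)/10519 + (-3195/(40 - 152) + 15677/(-1621))/17287 = (-5952 + 1900)*(1/10519) + (-3195/(-112) + 15677*(-1/1621))*(1/17287) = -4052*1/10519 + (-3195*(-1/112) - 15677/1621)*(1/17287) = -4052/10519 + (3195/112 - 15677/1621)*(1/17287) = -4052/10519 + (3423271/181552)*(1/17287) = -4052/10519 + 3423271/3138489424 = -12681149758399/33013770251056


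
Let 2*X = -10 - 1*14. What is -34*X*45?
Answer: 18360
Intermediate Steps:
X = -12 (X = (-10 - 1*14)/2 = (-10 - 14)/2 = (1/2)*(-24) = -12)
-34*X*45 = -34*(-12)*45 = 408*45 = 18360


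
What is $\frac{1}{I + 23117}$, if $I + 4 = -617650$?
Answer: $- \frac{1}{594537} \approx -1.682 \cdot 10^{-6}$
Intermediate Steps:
$I = -617654$ ($I = -4 - 617650 = -617654$)
$\frac{1}{I + 23117} = \frac{1}{-617654 + 23117} = \frac{1}{-594537} = - \frac{1}{594537}$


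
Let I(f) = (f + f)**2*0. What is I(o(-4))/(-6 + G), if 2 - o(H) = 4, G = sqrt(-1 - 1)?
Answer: 0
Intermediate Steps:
G = I*sqrt(2) (G = sqrt(-2) = I*sqrt(2) ≈ 1.4142*I)
o(H) = -2 (o(H) = 2 - 1*4 = 2 - 4 = -2)
I(f) = 0 (I(f) = (2*f)**2*0 = (4*f**2)*0 = 0)
I(o(-4))/(-6 + G) = 0/(-6 + I*sqrt(2)) = 0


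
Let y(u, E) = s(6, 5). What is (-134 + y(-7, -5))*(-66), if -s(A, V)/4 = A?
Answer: 10428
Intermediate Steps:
s(A, V) = -4*A
y(u, E) = -24 (y(u, E) = -4*6 = -24)
(-134 + y(-7, -5))*(-66) = (-134 - 24)*(-66) = -158*(-66) = 10428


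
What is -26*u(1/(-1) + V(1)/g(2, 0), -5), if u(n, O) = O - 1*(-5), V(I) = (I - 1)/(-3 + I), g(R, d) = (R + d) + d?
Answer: 0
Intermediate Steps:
g(R, d) = R + 2*d
V(I) = (-1 + I)/(-3 + I)
u(n, O) = 5 + O (u(n, O) = O + 5 = 5 + O)
-26*u(1/(-1) + V(1)/g(2, 0), -5) = -26*(5 - 5) = -26*0 = 0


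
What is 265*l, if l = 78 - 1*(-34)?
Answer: 29680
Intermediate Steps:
l = 112 (l = 78 + 34 = 112)
265*l = 265*112 = 29680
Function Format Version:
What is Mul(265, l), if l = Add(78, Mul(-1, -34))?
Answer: 29680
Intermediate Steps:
l = 112 (l = Add(78, 34) = 112)
Mul(265, l) = Mul(265, 112) = 29680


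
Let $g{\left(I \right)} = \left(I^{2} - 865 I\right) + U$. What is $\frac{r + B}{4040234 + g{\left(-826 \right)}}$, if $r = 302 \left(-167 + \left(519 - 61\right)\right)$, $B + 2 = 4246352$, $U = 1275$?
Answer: $\frac{4334232}{5438275} \approx 0.79699$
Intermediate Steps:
$B = 4246350$ ($B = -2 + 4246352 = 4246350$)
$r = 87882$ ($r = 302 \left(-167 + 458\right) = 302 \cdot 291 = 87882$)
$g{\left(I \right)} = 1275 + I^{2} - 865 I$ ($g{\left(I \right)} = \left(I^{2} - 865 I\right) + 1275 = 1275 + I^{2} - 865 I$)
$\frac{r + B}{4040234 + g{\left(-826 \right)}} = \frac{87882 + 4246350}{4040234 + \left(1275 + \left(-826\right)^{2} - -714490\right)} = \frac{4334232}{4040234 + \left(1275 + 682276 + 714490\right)} = \frac{4334232}{4040234 + 1398041} = \frac{4334232}{5438275}$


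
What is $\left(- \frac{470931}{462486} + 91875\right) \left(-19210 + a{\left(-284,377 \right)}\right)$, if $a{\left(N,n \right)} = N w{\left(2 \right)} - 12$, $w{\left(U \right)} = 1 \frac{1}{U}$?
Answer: $- \frac{137130782116186}{77081} \approx -1.779 \cdot 10^{9}$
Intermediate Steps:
$w{\left(U \right)} = \frac{1}{U}$
$a{\left(N,n \right)} = -12 + \frac{N}{2}$ ($a{\left(N,n \right)} = \frac{N}{2} - 12 = -12 + \frac{N}{2}$)
$\left(- \frac{470931}{462486} + 91875\right) \left(-19210 + a{\left(-284,377 \right)}\right) = \left(- \frac{470931}{462486} + 91875\right) \left(-19210 + \left(-12 + \frac{1}{2} \left(-284\right)\right)\right) = \left(\left(-470931\right) \frac{1}{462486} + 91875\right) \left(-19210 - 154\right) = \left(- \frac{156977}{154162} + 91875\right) \left(-19210 - 154\right) = \frac{14163476773}{154162} \left(-19364\right) = - \frac{137130782116186}{77081}$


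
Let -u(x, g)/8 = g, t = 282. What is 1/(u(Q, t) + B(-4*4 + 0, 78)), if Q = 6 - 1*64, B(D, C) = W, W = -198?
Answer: -1/2454 ≈ -0.00040750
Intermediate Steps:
B(D, C) = -198
Q = -58 (Q = 6 - 64 = -58)
u(x, g) = -8*g
1/(u(Q, t) + B(-4*4 + 0, 78)) = 1/(-8*282 - 198) = 1/(-2256 - 198) = 1/(-2454) = -1/2454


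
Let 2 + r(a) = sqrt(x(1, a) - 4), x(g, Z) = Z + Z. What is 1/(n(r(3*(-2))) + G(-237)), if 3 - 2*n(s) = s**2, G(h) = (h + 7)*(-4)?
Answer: 3710/3441281 - 32*I/3441281 ≈ 0.0010781 - 9.2989e-6*I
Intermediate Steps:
x(g, Z) = 2*Z
r(a) = -2 + sqrt(-4 + 2*a) (r(a) = -2 + sqrt(2*a - 4) = -2 + sqrt(-4 + 2*a))
G(h) = -28 - 4*h (G(h) = (7 + h)*(-4) = -28 - 4*h)
n(s) = 3/2 - s**2/2
1/(n(r(3*(-2))) + G(-237)) = 1/((3/2 - (-2 + sqrt(-4 + 2*(3*(-2))))**2/2) + (-28 - 4*(-237))) = 1/((3/2 - (-2 + sqrt(-4 + 2*(-6)))**2/2) + (-28 + 948)) = 1/((3/2 - (-2 + sqrt(-4 - 12))**2/2) + 920) = 1/((3/2 - (-2 + sqrt(-16))**2/2) + 920) = 1/((3/2 - (-2 + 4*I)**2/2) + 920) = 1/(1843/2 - (-2 + 4*I)**2/2)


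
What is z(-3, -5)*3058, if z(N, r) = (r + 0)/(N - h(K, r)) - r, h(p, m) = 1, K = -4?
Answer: 38225/2 ≈ 19113.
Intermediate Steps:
z(N, r) = -r + r/(-1 + N) (z(N, r) = (r + 0)/(N - 1*1) - r = r/(N - 1) - r = r/(-1 + N) - r = -r + r/(-1 + N))
z(-3, -5)*3058 = -5*(2 - 1*(-3))/(-1 - 3)*3058 = -5*(2 + 3)/(-4)*3058 = -5*(-¼)*5*3058 = (25/4)*3058 = 38225/2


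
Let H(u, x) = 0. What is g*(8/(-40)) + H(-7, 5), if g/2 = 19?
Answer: -38/5 ≈ -7.6000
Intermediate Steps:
g = 38 (g = 2*19 = 38)
g*(8/(-40)) + H(-7, 5) = 38*(8/(-40)) + 0 = 38*(8*(-1/40)) + 0 = 38*(-⅕) + 0 = -38/5 + 0 = -38/5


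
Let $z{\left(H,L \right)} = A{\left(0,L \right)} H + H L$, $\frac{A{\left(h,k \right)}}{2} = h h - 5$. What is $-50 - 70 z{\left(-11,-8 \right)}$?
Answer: $-13910$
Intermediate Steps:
$A{\left(h,k \right)} = -10 + 2 h^{2}$ ($A{\left(h,k \right)} = 2 \left(h h - 5\right) = 2 \left(h^{2} - 5\right) = 2 \left(-5 + h^{2}\right) = -10 + 2 h^{2}$)
$z{\left(H,L \right)} = - 10 H + H L$ ($z{\left(H,L \right)} = \left(-10 + 2 \cdot 0^{2}\right) H + H L = \left(-10 + 2 \cdot 0\right) H + H L = \left(-10 + 0\right) H + H L = - 10 H + H L$)
$-50 - 70 z{\left(-11,-8 \right)} = -50 - 70 \left(- 11 \left(-10 - 8\right)\right) = -50 - 70 \left(\left(-11\right) \left(-18\right)\right) = -50 - 13860 = -13910$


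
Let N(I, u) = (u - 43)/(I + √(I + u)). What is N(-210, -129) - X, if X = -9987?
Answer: 147949471/14813 + 172*I*√339/44439 ≈ 9987.8 + 0.071263*I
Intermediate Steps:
N(I, u) = (-43 + u)/(I + √(I + u))
N(-210, -129) - X = (-43 - 129)/(-210 + √(-210 - 129)) - 1*(-9987) = -172/(-210 + √(-339)) + 9987 = -172/(-210 + I*√339) + 9987 = 9987 - 172/(-210 + I*√339)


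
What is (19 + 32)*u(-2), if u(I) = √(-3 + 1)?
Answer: 51*I*√2 ≈ 72.125*I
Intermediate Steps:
u(I) = I*√2 (u(I) = √(-2) = I*√2)
(19 + 32)*u(-2) = (19 + 32)*(I*√2) = 51*(I*√2) = 51*I*√2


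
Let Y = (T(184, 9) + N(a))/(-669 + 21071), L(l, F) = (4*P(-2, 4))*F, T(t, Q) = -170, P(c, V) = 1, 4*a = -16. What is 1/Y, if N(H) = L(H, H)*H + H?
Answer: -10201/55 ≈ -185.47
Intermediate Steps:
a = -4 (a = (¼)*(-16) = -4)
L(l, F) = 4*F (L(l, F) = (4*1)*F = 4*F)
N(H) = H + 4*H² (N(H) = (4*H)*H + H = 4*H² + H = H + 4*H²)
Y = -55/10201 (Y = (-170 - 4*(1 + 4*(-4)))/(-669 + 21071) = (-170 - 4*(1 - 16))/20402 = (-170 - 4*(-15))*(1/20402) = (-170 + 60)*(1/20402) = -110*1/20402 = -55/10201 ≈ -0.0053916)
1/Y = 1/(-55/10201) = -10201/55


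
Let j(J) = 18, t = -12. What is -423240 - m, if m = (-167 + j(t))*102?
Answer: -408042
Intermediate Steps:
m = -15198 (m = (-167 + 18)*102 = -149*102 = -15198)
-423240 - m = -423240 - 1*(-15198) = -423240 + 15198 = -408042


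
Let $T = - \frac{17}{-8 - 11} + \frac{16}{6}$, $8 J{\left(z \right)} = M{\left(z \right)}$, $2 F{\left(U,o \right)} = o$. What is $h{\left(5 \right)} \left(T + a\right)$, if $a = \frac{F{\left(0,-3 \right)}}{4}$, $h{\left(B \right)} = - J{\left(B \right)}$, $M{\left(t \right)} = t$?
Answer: $- \frac{7265}{3648} \approx -1.9915$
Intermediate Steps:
$F{\left(U,o \right)} = \frac{o}{2}$
$J{\left(z \right)} = \frac{z}{8}$
$h{\left(B \right)} = - \frac{B}{8}$
$a = - \frac{3}{8}$ ($a = \frac{\frac{1}{2} \left(-3\right)}{4} = \left(- \frac{3}{2}\right) \frac{1}{4} = - \frac{3}{8} \approx -0.375$)
$T = \frac{203}{57}$ ($T = - \frac{17}{-8 - 11} + 16 \cdot \frac{1}{6} = - \frac{17}{-19} + \frac{8}{3} = \left(-17\right) \left(- \frac{1}{19}\right) + \frac{8}{3} = \frac{17}{19} + \frac{8}{3} = \frac{203}{57} \approx 3.5614$)
$h{\left(5 \right)} \left(T + a\right) = \left(- \frac{1}{8}\right) 5 \left(\frac{203}{57} - \frac{3}{8}\right) = \left(- \frac{5}{8}\right) \frac{1453}{456} = - \frac{7265}{3648}$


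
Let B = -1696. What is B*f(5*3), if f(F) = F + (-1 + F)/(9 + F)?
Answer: -79288/3 ≈ -26429.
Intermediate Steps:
f(F) = F + (-1 + F)/(9 + F)
B*f(5*3) = -1696*(-1 + (5*3)² + 10*(5*3))/(9 + 5*3) = -1696*(-1 + 15² + 10*15)/(9 + 15) = -1696*(-1 + 225 + 150)/24 = -212*374/3 = -1696*187/12 = -79288/3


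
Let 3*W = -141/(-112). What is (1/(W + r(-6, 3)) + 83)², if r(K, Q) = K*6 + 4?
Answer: 86118184681/12510369 ≈ 6883.7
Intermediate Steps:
r(K, Q) = 4 + 6*K (r(K, Q) = 6*K + 4 = 4 + 6*K)
W = 47/112 (W = (-141/(-112))/3 = (-141*(-1/112))/3 = (⅓)*(141/112) = 47/112 ≈ 0.41964)
(1/(W + r(-6, 3)) + 83)² = (1/(47/112 + (4 + 6*(-6))) + 83)² = (1/(47/112 + (4 - 36)) + 83)² = (1/(47/112 - 32) + 83)² = (1/(-3537/112) + 83)² = (-112/3537 + 83)² = (293459/3537)² = 86118184681/12510369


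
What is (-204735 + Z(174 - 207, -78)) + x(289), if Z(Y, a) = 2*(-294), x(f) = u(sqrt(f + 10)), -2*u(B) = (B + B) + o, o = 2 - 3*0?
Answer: -205324 - sqrt(299) ≈ -2.0534e+5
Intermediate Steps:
o = 2 (o = 2 + 0 = 2)
u(B) = -1 - B (u(B) = -((B + B) + 2)/2 = -(2*B + 2)/2 = -(2 + 2*B)/2 = -1 - B)
x(f) = -1 - sqrt(10 + f) (x(f) = -1 - sqrt(f + 10) = -1 - sqrt(10 + f))
Z(Y, a) = -588
(-204735 + Z(174 - 207, -78)) + x(289) = (-204735 - 588) + (-1 - sqrt(10 + 289)) = -205323 + (-1 - sqrt(299)) = -205324 - sqrt(299)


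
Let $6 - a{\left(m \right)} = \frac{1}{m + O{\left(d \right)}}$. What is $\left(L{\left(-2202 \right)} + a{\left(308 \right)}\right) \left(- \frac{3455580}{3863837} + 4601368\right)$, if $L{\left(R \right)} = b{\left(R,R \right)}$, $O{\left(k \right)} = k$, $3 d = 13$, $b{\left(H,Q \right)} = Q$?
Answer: $- \frac{36582909298627952580}{3620415269} \approx -1.0105 \cdot 10^{10}$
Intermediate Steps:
$d = \frac{13}{3}$ ($d = \frac{1}{3} \cdot 13 = \frac{13}{3} \approx 4.3333$)
$a{\left(m \right)} = 6 - \frac{1}{\frac{13}{3} + m}$ ($a{\left(m \right)} = 6 - \frac{1}{m + \frac{13}{3}} = 6 - \frac{1}{\frac{13}{3} + m}$)
$L{\left(R \right)} = R$
$\left(L{\left(-2202 \right)} + a{\left(308 \right)}\right) \left(- \frac{3455580}{3863837} + 4601368\right) = \left(-2202 + \frac{3 \left(25 + 6 \cdot 308\right)}{13 + 3 \cdot 308}\right) \left(- \frac{3455580}{3863837} + 4601368\right) = \left(-2202 + \frac{3 \left(25 + 1848\right)}{13 + 924}\right) \left(\left(-3455580\right) \frac{1}{3863837} + 4601368\right) = \left(-2202 + 3 \cdot \frac{1}{937} \cdot 1873\right) \left(- \frac{3455580}{3863837} + 4601368\right) = \left(-2202 + 3 \cdot \frac{1}{937} \cdot 1873\right) \frac{17778932473436}{3863837} = \left(-2202 + \frac{5619}{937}\right) \frac{17778932473436}{3863837} = \left(- \frac{2057655}{937}\right) \frac{17778932473436}{3863837} = - \frac{36582909298627952580}{3620415269}$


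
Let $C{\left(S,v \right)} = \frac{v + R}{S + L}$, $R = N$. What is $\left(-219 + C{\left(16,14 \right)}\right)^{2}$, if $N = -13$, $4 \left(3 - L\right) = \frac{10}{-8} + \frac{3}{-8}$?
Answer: $\frac{18487025089}{385641} \approx 47938.0$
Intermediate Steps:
$L = \frac{109}{32}$ ($L = 3 - \frac{\frac{10}{-8} + \frac{3}{-8}}{4} = 3 - \frac{10 \left(- \frac{1}{8}\right) + 3 \left(- \frac{1}{8}\right)}{4} = 3 - \frac{- \frac{5}{4} - \frac{3}{8}}{4} = 3 - - \frac{13}{32} = 3 + \frac{13}{32} = \frac{109}{32} \approx 3.4063$)
$R = -13$
$C{\left(S,v \right)} = \frac{-13 + v}{\frac{109}{32} + S}$ ($C{\left(S,v \right)} = \frac{v - 13}{S + \frac{109}{32}} = \frac{-13 + v}{\frac{109}{32} + S}$)
$\left(-219 + C{\left(16,14 \right)}\right)^{2} = \left(-219 + \frac{32 \left(-13 + 14\right)}{109 + 32 \cdot 16}\right)^{2} = \left(-219 + 32 \frac{1}{109 + 512} \cdot 1\right)^{2} = \left(-219 + 32 \cdot \frac{1}{621} \cdot 1\right)^{2} = \left(-219 + \frac{32}{621}\right)^{2} = \left(- \frac{135967}{621}\right)^{2} = \frac{18487025089}{385641}$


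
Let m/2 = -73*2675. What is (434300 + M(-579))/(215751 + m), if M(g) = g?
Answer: -433721/174799 ≈ -2.4813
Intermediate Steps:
m = -390550 (m = 2*(-73*2675) = 2*(-195275) = -390550)
(434300 + M(-579))/(215751 + m) = (434300 - 579)/(215751 - 390550) = 433721/(-174799) = 433721*(-1/174799) = -433721/174799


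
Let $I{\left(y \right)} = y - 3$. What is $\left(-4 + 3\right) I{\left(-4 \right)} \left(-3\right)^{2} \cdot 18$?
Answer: $1134$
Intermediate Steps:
$I{\left(y \right)} = -3 + y$
$\left(-4 + 3\right) I{\left(-4 \right)} \left(-3\right)^{2} \cdot 18 = \left(-4 + 3\right) \left(-3 - 4\right) \left(-3\right)^{2} \cdot 18 = \left(-1\right) \left(-7\right) 9 \cdot 18 = 7 \cdot 9 \cdot 18 = 63 \cdot 18 = 1134$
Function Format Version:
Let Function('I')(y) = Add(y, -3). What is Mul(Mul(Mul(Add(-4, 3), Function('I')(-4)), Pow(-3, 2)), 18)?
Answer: 1134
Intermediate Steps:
Function('I')(y) = Add(-3, y)
Mul(Mul(Mul(Add(-4, 3), Function('I')(-4)), Pow(-3, 2)), 18) = Mul(Mul(Mul(Add(-4, 3), Add(-3, -4)), Pow(-3, 2)), 18) = Mul(Mul(Mul(-1, -7), 9), 18) = Mul(Mul(7, 9), 18) = Mul(63, 18) = 1134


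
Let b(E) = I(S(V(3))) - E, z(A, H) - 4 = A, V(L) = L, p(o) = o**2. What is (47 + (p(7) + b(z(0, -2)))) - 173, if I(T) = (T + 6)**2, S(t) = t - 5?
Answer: -65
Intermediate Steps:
S(t) = -5 + t
z(A, H) = 4 + A
I(T) = (6 + T)**2
b(E) = 16 - E (b(E) = (6 + (-5 + 3))**2 - E = (6 - 2)**2 - E = 4**2 - E = 16 - E)
(47 + (p(7) + b(z(0, -2)))) - 173 = (47 + (7**2 + (16 - (4 + 0)))) - 173 = (47 + (49 + (16 - 1*4))) - 173 = (47 + (49 + (16 - 4))) - 173 = (47 + (49 + 12)) - 173 = (47 + 61) - 173 = 108 - 173 = -65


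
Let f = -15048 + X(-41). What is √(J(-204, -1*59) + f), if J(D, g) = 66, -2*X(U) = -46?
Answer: I*√14959 ≈ 122.31*I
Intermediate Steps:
X(U) = 23 (X(U) = -½*(-46) = 23)
f = -15025 (f = -15048 + 23 = -15025)
√(J(-204, -1*59) + f) = √(66 - 15025) = √(-14959) = I*√14959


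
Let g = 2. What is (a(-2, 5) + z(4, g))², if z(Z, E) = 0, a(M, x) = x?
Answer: 25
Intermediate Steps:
(a(-2, 5) + z(4, g))² = (5 + 0)² = 5² = 25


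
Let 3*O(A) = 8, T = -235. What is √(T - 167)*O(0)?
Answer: 8*I*√402/3 ≈ 53.466*I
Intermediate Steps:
O(A) = 8/3 (O(A) = (⅓)*8 = 8/3)
√(T - 167)*O(0) = √(-235 - 167)*(8/3) = √(-402)*(8/3) = (I*√402)*(8/3) = 8*I*√402/3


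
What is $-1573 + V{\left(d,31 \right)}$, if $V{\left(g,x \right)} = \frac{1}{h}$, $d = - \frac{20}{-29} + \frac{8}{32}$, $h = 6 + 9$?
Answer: $- \frac{23594}{15} \approx -1572.9$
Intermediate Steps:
$h = 15$
$d = \frac{109}{116}$ ($d = \left(-20\right) \left(- \frac{1}{29}\right) + 8 \cdot \frac{1}{32} = \frac{20}{29} + \frac{1}{4} = \frac{109}{116} \approx 0.93966$)
$V{\left(g,x \right)} = \frac{1}{15}$
$-1573 + V{\left(d,31 \right)} = -1573 + \frac{1}{15} = - \frac{23594}{15}$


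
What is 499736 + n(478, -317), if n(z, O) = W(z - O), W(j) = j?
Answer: 500531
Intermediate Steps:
n(z, O) = z - O
499736 + n(478, -317) = 499736 + (478 - 1*(-317)) = 499736 + (478 + 317) = 499736 + 795 = 500531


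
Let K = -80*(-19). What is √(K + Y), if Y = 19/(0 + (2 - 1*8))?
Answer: √54606/6 ≈ 38.947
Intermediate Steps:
K = 1520
Y = -19/6 (Y = 19/(0 + (2 - 8)) = 19/(0 - 6) = 19/(-6) = 19*(-⅙) = -19/6 ≈ -3.1667)
√(K + Y) = √(1520 - 19/6) = √(9101/6) = √54606/6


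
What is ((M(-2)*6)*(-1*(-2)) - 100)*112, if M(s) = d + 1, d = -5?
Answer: -16576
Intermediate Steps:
M(s) = -4 (M(s) = -5 + 1 = -4)
((M(-2)*6)*(-1*(-2)) - 100)*112 = ((-4*6)*(-1*(-2)) - 100)*112 = (-24*2 - 100)*112 = (-48 - 100)*112 = -148*112 = -16576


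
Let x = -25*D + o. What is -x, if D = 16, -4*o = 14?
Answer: 807/2 ≈ 403.50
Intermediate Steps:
o = -7/2 (o = -¼*14 = -7/2 ≈ -3.5000)
x = -807/2 (x = -25*16 - 7/2 = -400 - 7/2 = -807/2 ≈ -403.50)
-x = -1*(-807/2) = 807/2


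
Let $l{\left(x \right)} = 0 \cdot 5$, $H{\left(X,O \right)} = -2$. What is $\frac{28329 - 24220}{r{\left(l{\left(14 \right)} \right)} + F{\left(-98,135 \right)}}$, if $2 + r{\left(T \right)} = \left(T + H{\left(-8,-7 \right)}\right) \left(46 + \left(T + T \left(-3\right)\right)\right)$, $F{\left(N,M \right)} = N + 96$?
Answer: $- \frac{4109}{96} \approx -42.802$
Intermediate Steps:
$F{\left(N,M \right)} = 96 + N$
$l{\left(x \right)} = 0$
$r{\left(T \right)} = -2 + \left(-2 + T\right) \left(46 - 2 T\right)$ ($r{\left(T \right)} = -2 + \left(T - 2\right) \left(46 + \left(T + T \left(-3\right)\right)\right) = -2 + \left(-2 + T\right) \left(46 + \left(T - 3 T\right)\right) = -2 + \left(-2 + T\right) \left(46 - 2 T\right)$)
$\frac{28329 - 24220}{r{\left(l{\left(14 \right)} \right)} + F{\left(-98,135 \right)}} = \frac{28329 - 24220}{\left(-94 - 2 \cdot 0^{2} + 50 \cdot 0\right) + \left(96 - 98\right)} = \frac{4109}{\left(-94 - 0 + 0\right) - 2} = \frac{4109}{\left(-94 + 0 + 0\right) - 2} = \frac{4109}{-94 - 2} = \frac{4109}{-96} = 4109 \left(- \frac{1}{96}\right) = - \frac{4109}{96}$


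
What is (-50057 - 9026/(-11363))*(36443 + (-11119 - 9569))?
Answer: -8961265417075/11363 ≈ -7.8864e+8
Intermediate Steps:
(-50057 - 9026/(-11363))*(36443 + (-11119 - 9569)) = (-50057 - 9026*(-1/11363))*(36443 - 20688) = (-50057 + 9026/11363)*15755 = -568788665/11363*15755 = -8961265417075/11363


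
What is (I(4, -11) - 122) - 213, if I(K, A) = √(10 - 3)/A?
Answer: -335 - √7/11 ≈ -335.24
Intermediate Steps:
I(K, A) = √7/A
(I(4, -11) - 122) - 213 = (√7/(-11) - 122) - 213 = (√7*(-1/11) - 122) - 213 = (-√7/11 - 122) - 213 = (-122 - √7/11) - 213 = -335 - √7/11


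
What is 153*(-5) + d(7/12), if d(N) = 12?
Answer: -753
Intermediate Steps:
153*(-5) + d(7/12) = 153*(-5) + 12 = -765 + 12 = -753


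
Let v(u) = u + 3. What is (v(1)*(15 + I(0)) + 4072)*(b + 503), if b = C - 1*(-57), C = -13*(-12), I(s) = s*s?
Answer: 2958512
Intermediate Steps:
I(s) = s²
v(u) = 3 + u
C = 156
b = 213 (b = 156 - 1*(-57) = 156 + 57 = 213)
(v(1)*(15 + I(0)) + 4072)*(b + 503) = ((3 + 1)*(15 + 0²) + 4072)*(213 + 503) = (4*(15 + 0) + 4072)*716 = (4*15 + 4072)*716 = (60 + 4072)*716 = 4132*716 = 2958512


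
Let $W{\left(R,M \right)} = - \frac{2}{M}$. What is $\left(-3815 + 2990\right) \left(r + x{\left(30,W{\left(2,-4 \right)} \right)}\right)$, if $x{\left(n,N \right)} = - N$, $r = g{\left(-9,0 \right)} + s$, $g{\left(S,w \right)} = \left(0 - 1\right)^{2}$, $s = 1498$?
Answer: $- \frac{2472525}{2} \approx -1.2363 \cdot 10^{6}$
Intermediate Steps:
$g{\left(S,w \right)} = 1$ ($g{\left(S,w \right)} = \left(-1\right)^{2} = 1$)
$r = 1499$ ($r = 1 + 1498 = 1499$)
$\left(-3815 + 2990\right) \left(r + x{\left(30,W{\left(2,-4 \right)} \right)}\right) = \left(-3815 + 2990\right) \left(1499 - - \frac{2}{-4}\right) = - 825 \left(1499 - \left(-2\right) \left(- \frac{1}{4}\right)\right) = - 825 \left(1499 - \frac{1}{2}\right) = \left(-825\right) \frac{2997}{2} = - \frac{2472525}{2}$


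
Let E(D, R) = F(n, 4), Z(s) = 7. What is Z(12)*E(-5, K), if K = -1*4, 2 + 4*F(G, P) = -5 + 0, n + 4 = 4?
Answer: -49/4 ≈ -12.250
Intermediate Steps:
n = 0 (n = -4 + 4 = 0)
F(G, P) = -7/4 (F(G, P) = -½ + (-5 + 0)/4 = -½ + (¼)*(-5) = -½ - 5/4 = -7/4)
K = -4
E(D, R) = -7/4
Z(12)*E(-5, K) = 7*(-7/4) = -49/4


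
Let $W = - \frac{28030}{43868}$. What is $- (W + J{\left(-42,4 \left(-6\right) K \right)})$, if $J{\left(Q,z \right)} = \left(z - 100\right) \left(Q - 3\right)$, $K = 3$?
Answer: $- \frac{169755145}{21934} \approx -7739.4$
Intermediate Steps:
$J{\left(Q,z \right)} = \left(-100 + z\right) \left(-3 + Q\right)$
$W = - \frac{14015}{21934}$ ($W = \left(-28030\right) \frac{1}{43868} = - \frac{14015}{21934} \approx -0.63896$)
$- (W + J{\left(-42,4 \left(-6\right) K \right)}) = - (- \frac{14015}{21934} - \left(-4500 + 45 \cdot 4 \left(-6\right) 3\right)) = - (- \frac{14015}{21934} + \left(300 + 4200 - 3 \left(\left(-24\right) 3\right) - 42 \left(\left(-24\right) 3\right)\right)) = - (- \frac{14015}{21934} + \left(300 + 4200 - -216 - -3024\right)) = - (- \frac{14015}{21934} + \left(300 + 4200 + 216 + 3024\right)) = - (- \frac{14015}{21934} + 7740) = \left(-1\right) \frac{169755145}{21934} = - \frac{169755145}{21934}$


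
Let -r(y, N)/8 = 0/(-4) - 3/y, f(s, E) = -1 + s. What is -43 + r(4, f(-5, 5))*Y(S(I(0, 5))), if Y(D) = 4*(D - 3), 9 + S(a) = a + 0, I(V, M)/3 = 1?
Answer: -259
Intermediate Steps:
I(V, M) = 3 (I(V, M) = 3*1 = 3)
r(y, N) = 24/y (r(y, N) = -8*(0/(-4) - 3/y) = -8*(0*(-¼) - 3/y) = -8*(0 - 3/y) = -(-24)/y = 24/y)
S(a) = -9 + a (S(a) = -9 + (a + 0) = -9 + a)
Y(D) = -12 + 4*D (Y(D) = 4*(-3 + D) = -12 + 4*D)
-43 + r(4, f(-5, 5))*Y(S(I(0, 5))) = -43 + (24/4)*(-12 + 4*(-9 + 3)) = -43 + (24*(¼))*(-12 + 4*(-6)) = -43 + 6*(-12 - 24) = -43 + 6*(-36) = -43 - 216 = -259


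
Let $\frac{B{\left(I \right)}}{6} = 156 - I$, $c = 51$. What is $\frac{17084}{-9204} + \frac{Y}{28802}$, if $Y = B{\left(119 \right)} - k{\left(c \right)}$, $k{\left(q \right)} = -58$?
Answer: $- \frac{61184531}{33136701} \approx -1.8464$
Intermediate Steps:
$B{\left(I \right)} = 936 - 6 I$ ($B{\left(I \right)} = 6 \left(156 - I\right) = 936 - 6 I$)
$Y = 280$ ($Y = \left(936 - 714\right) - -58 = \left(936 - 714\right) + 58 = 222 + 58 = 280$)
$\frac{17084}{-9204} + \frac{Y}{28802} = \frac{17084}{-9204} + \frac{280}{28802} = 17084 \left(- \frac{1}{9204}\right) + 280 \cdot \frac{1}{28802} = - \frac{4271}{2301} + \frac{140}{14401} = - \frac{61184531}{33136701}$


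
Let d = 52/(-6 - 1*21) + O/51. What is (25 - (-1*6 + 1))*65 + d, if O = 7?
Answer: 894229/459 ≈ 1948.2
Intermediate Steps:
d = -821/459 (d = 52/(-6 - 1*21) + 7/51 = 52/(-6 - 21) + 7*(1/51) = 52/(-27) + 7/51 = 52*(-1/27) + 7/51 = -52/27 + 7/51 = -821/459 ≈ -1.7887)
(25 - (-1*6 + 1))*65 + d = (25 - (-1*6 + 1))*65 - 821/459 = (25 - (-6 + 1))*65 - 821/459 = (25 - 1*(-5))*65 - 821/459 = (25 + 5)*65 - 821/459 = 30*65 - 821/459 = 1950 - 821/459 = 894229/459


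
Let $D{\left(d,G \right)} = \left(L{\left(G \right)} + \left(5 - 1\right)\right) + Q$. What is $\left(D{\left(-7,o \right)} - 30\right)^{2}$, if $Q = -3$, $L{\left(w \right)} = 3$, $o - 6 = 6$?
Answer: $676$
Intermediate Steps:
$o = 12$ ($o = 6 + 6 = 12$)
$D{\left(d,G \right)} = 4$ ($D{\left(d,G \right)} = \left(3 + \left(5 - 1\right)\right) - 3 = \left(3 + 4\right) - 3 = 7 - 3 = 4$)
$\left(D{\left(-7,o \right)} - 30\right)^{2} = \left(4 - 30\right)^{2} = \left(-26\right)^{2} = 676$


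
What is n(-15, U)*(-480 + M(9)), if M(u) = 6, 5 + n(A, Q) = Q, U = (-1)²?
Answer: 1896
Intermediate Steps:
U = 1
n(A, Q) = -5 + Q
n(-15, U)*(-480 + M(9)) = (-5 + 1)*(-480 + 6) = -4*(-474) = 1896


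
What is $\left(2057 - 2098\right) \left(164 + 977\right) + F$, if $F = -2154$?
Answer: $-48935$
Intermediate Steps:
$\left(2057 - 2098\right) \left(164 + 977\right) + F = \left(2057 - 2098\right) \left(164 + 977\right) - 2154 = \left(-41\right) 1141 - 2154 = -46781 - 2154 = -48935$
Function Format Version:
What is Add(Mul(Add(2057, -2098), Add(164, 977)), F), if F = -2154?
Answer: -48935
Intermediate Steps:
Add(Mul(Add(2057, -2098), Add(164, 977)), F) = Add(Mul(Add(2057, -2098), Add(164, 977)), -2154) = Add(Mul(-41, 1141), -2154) = Add(-46781, -2154) = -48935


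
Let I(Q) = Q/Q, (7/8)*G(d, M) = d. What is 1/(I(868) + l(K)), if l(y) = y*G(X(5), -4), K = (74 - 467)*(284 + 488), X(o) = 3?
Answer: -7/7281497 ≈ -9.6134e-7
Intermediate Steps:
G(d, M) = 8*d/7
I(Q) = 1
K = -303396 (K = -393*772 = -303396)
l(y) = 24*y/7 (l(y) = y*((8/7)*3) = y*(24/7) = 24*y/7)
1/(I(868) + l(K)) = 1/(1 + (24/7)*(-303396)) = 1/(1 - 7281504/7) = 1/(-7281497/7) = -7/7281497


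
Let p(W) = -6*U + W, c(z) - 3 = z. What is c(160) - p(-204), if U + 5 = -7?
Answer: 295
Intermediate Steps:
U = -12 (U = -5 - 7 = -12)
c(z) = 3 + z
p(W) = 72 + W (p(W) = -6*(-12) + W = 72 + W)
c(160) - p(-204) = (3 + 160) - (72 - 204) = 163 - 1*(-132) = 163 + 132 = 295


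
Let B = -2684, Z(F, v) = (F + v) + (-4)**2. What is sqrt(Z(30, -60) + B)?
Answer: I*sqrt(2698) ≈ 51.942*I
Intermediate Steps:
Z(F, v) = 16 + F + v (Z(F, v) = (F + v) + 16 = 16 + F + v)
sqrt(Z(30, -60) + B) = sqrt((16 + 30 - 60) - 2684) = sqrt(-14 - 2684) = sqrt(-2698) = I*sqrt(2698)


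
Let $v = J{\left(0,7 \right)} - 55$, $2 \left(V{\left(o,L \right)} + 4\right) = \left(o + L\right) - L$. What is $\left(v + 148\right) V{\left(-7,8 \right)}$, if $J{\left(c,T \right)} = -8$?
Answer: $- \frac{1275}{2} \approx -637.5$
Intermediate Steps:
$V{\left(o,L \right)} = -4 + \frac{o}{2}$ ($V{\left(o,L \right)} = -4 + \frac{\left(o + L\right) - L}{2} = -4 + \frac{\left(L + o\right) - L}{2} = -4 + \frac{o}{2}$)
$v = -63$ ($v = -8 - 55 = -63$)
$\left(v + 148\right) V{\left(-7,8 \right)} = \left(-63 + 148\right) \left(-4 + \frac{1}{2} \left(-7\right)\right) = 85 \left(-4 - \frac{7}{2}\right) = 85 \left(- \frac{15}{2}\right) = - \frac{1275}{2}$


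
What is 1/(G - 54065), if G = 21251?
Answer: -1/32814 ≈ -3.0475e-5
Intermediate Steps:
1/(G - 54065) = 1/(21251 - 54065) = 1/(-32814) = -1/32814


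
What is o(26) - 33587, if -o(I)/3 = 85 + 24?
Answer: -33914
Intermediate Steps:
o(I) = -327 (o(I) = -3*(85 + 24) = -3*109 = -327)
o(26) - 33587 = -327 - 33587 = -33914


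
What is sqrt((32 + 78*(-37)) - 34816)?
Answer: I*sqrt(37670) ≈ 194.09*I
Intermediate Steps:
sqrt((32 + 78*(-37)) - 34816) = sqrt((32 - 2886) - 34816) = sqrt(-2854 - 34816) = sqrt(-37670) = I*sqrt(37670)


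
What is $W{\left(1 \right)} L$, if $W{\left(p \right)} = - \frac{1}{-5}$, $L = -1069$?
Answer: $- \frac{1069}{5} \approx -213.8$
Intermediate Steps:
$W{\left(p \right)} = \frac{1}{5}$ ($W{\left(p \right)} = \left(-1\right) \left(- \frac{1}{5}\right) = \frac{1}{5}$)
$W{\left(1 \right)} L = \frac{1}{5} \left(-1069\right) = - \frac{1069}{5}$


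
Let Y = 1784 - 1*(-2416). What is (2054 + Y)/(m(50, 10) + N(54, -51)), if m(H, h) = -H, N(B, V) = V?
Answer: -6254/101 ≈ -61.921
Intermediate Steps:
Y = 4200 (Y = 1784 + 2416 = 4200)
(2054 + Y)/(m(50, 10) + N(54, -51)) = (2054 + 4200)/(-1*50 - 51) = 6254/(-50 - 51) = 6254/(-101) = 6254*(-1/101) = -6254/101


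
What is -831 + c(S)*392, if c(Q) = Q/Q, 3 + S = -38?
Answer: -439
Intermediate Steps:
S = -41 (S = -3 - 38 = -41)
c(Q) = 1
-831 + c(S)*392 = -831 + 1*392 = -831 + 392 = -439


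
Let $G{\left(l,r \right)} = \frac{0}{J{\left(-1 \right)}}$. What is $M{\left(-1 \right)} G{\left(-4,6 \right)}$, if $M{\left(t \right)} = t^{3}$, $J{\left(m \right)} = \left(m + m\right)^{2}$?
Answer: $0$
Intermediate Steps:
$J{\left(m \right)} = 4 m^{2}$ ($J{\left(m \right)} = \left(2 m\right)^{2} = 4 m^{2}$)
$G{\left(l,r \right)} = 0$ ($G{\left(l,r \right)} = \frac{0}{4 \left(-1\right)^{2}} = \frac{0}{4 \cdot 1} = \frac{0}{4} = 0 \cdot \frac{1}{4} = 0$)
$M{\left(-1 \right)} G{\left(-4,6 \right)} = \left(-1\right)^{3} \cdot 0 = \left(-1\right) 0 = 0$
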